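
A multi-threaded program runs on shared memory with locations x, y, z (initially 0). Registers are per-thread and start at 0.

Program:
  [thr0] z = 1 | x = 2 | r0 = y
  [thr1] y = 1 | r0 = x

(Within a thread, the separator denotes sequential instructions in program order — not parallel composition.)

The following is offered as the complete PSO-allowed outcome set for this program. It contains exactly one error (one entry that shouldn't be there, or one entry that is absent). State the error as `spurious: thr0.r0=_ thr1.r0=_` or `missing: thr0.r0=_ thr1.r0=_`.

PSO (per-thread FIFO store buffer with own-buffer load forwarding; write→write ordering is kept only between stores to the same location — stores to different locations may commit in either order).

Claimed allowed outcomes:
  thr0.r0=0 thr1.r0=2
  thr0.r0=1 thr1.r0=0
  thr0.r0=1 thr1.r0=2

missing: thr0.r0=0 thr1.r0=0

outcome vector order: (thr0.r0,thr1.r0)
PSO: 4 outcomes — {<0 0>; <0 2>; <1 0>; <1 2>}
PSO∖claimed = {<0 0>}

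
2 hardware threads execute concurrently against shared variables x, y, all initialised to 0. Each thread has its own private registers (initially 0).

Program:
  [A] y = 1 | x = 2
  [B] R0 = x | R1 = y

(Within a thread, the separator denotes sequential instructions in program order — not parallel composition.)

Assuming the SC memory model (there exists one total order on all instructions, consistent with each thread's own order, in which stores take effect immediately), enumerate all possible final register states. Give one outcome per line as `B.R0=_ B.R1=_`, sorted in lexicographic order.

B.R0=0 B.R1=0
B.R0=0 B.R1=1
B.R0=2 B.R1=1

outcome vector order: (B.R0,B.R1)
|SC outcomes| = 3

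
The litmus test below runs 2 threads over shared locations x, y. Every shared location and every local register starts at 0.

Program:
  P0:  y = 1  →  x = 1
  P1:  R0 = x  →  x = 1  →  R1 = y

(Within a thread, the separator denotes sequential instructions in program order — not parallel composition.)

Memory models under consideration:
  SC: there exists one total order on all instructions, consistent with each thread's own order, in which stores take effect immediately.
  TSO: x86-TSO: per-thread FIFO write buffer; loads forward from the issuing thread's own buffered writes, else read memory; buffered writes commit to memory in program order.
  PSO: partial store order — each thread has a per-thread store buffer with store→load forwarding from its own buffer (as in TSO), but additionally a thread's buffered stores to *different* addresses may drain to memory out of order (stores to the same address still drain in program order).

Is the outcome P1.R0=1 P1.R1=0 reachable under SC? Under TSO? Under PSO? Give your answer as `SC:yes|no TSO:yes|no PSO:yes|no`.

SC:no TSO:no PSO:yes

outcome vector order: (P1.R0,P1.R1)
SC (3): <0 0>, <0 1>, <1 1>
TSO (3): <0 0>, <0 1>, <1 1>
PSO (4): <0 0>, <0 1>, <1 0>, <1 1>
target <1 0> ∈ {PSO}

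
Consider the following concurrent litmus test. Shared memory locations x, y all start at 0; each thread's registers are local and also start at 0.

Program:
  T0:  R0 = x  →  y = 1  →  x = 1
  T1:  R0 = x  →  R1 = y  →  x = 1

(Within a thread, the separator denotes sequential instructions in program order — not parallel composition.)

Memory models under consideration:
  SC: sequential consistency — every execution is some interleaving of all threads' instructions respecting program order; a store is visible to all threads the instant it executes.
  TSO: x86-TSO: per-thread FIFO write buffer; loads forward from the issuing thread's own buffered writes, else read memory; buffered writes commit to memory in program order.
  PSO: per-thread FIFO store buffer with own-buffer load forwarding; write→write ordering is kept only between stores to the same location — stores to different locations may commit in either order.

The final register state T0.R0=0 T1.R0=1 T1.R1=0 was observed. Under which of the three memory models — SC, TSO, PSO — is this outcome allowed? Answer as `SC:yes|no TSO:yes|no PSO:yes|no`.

SC:no TSO:no PSO:yes

outcome vector order: (T0.R0,T1.R0,T1.R1)
SC (4): 000 001 011 100
TSO (4): 000 001 011 100
PSO (5): 000 001 010 011 100
target 010 ∈ {PSO}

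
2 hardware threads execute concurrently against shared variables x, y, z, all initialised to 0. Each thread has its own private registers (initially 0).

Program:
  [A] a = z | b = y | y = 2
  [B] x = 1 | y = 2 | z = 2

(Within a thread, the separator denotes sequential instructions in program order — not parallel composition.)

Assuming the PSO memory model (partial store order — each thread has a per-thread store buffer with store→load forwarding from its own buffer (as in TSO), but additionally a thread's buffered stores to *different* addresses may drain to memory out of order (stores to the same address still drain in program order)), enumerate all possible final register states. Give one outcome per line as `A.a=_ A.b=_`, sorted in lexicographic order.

outcome vector order: (A.a,A.b)
|PSO outcomes| = 4

A.a=0 A.b=0
A.a=0 A.b=2
A.a=2 A.b=0
A.a=2 A.b=2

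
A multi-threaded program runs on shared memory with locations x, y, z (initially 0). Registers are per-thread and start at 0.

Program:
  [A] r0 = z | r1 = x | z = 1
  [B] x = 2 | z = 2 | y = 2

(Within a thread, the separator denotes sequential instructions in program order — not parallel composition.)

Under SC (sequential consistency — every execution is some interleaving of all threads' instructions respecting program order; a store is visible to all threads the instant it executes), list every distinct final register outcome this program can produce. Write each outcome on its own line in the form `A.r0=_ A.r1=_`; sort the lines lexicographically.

A.r0=0 A.r1=0
A.r0=0 A.r1=2
A.r0=2 A.r1=2

outcome vector order: (A.r0,A.r1)
|SC outcomes| = 3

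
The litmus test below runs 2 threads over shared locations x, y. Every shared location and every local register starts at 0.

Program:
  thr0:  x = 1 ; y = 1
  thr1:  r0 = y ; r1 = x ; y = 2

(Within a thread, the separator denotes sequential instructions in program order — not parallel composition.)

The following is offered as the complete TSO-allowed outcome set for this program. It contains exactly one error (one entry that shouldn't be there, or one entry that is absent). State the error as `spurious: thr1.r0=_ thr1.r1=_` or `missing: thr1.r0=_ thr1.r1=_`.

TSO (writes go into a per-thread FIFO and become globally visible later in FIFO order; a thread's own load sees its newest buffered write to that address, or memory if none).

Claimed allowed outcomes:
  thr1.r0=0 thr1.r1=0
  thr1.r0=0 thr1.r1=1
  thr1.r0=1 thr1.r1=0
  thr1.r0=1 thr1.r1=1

outcome vector order: (thr1.r0,thr1.r1)
[TSO] allowed = {(0,0); (0,1); (1,1)}
claimed∖TSO = {(1,0)}

spurious: thr1.r0=1 thr1.r1=0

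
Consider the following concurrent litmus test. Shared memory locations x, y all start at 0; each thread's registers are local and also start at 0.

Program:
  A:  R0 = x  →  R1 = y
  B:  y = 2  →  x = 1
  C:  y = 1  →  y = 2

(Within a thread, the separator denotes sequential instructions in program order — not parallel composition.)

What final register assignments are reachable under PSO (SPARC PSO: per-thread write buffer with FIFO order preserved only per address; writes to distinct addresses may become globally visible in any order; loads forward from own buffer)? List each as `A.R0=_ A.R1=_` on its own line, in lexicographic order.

A.R0=0 A.R1=0
A.R0=0 A.R1=1
A.R0=0 A.R1=2
A.R0=1 A.R1=0
A.R0=1 A.R1=1
A.R0=1 A.R1=2

outcome vector order: (A.R0,A.R1)
|PSO outcomes| = 6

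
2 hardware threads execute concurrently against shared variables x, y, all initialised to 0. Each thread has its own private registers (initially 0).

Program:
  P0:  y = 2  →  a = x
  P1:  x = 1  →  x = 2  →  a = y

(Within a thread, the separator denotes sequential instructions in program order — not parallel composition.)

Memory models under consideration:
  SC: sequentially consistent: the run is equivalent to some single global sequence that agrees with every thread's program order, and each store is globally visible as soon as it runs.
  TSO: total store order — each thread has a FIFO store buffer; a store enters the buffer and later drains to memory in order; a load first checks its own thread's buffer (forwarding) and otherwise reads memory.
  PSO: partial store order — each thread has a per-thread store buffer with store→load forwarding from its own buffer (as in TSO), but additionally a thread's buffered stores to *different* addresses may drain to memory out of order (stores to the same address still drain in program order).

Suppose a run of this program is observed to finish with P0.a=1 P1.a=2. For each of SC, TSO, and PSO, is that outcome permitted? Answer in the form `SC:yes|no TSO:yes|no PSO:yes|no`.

outcome vector order: (P0.a,P1.a)
under SC → 02 12 20 22
under TSO → 00 02 10 12 20 22
under PSO → 00 02 10 12 20 22
target 12 ∈ {SC,TSO,PSO}

SC:yes TSO:yes PSO:yes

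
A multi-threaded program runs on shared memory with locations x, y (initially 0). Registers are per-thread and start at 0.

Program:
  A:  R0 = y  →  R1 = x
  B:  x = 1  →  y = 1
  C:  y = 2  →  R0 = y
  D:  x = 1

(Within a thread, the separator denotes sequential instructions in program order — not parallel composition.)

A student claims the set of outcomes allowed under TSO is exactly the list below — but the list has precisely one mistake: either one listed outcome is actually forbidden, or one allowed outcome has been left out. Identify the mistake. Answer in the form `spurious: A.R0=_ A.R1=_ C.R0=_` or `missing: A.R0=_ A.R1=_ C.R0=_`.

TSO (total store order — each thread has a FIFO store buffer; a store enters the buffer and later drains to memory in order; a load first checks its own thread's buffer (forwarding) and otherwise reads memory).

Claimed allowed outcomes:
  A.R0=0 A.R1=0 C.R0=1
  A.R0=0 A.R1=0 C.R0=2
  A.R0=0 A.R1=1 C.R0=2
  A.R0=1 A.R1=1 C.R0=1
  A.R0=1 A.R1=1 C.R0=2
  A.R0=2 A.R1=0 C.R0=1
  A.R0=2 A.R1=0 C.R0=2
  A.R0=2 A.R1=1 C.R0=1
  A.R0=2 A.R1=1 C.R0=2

outcome vector order: (A.R0,A.R1,C.R0)
under TSO → (0,0,1); (0,0,2); (0,1,1); (0,1,2); (1,1,1); (1,1,2); (2,0,1); (2,0,2); (2,1,1); (2,1,2)
TSO∖claimed = {(0,1,1)}

missing: A.R0=0 A.R1=1 C.R0=1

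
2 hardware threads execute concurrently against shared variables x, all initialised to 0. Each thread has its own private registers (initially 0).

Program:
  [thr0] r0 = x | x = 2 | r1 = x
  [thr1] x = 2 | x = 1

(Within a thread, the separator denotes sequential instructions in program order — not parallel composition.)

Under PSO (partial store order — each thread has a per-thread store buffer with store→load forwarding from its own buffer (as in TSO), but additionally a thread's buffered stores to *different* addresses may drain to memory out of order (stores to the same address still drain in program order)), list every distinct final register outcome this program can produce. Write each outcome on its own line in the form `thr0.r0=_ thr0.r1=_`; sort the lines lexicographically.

outcome vector order: (thr0.r0,thr0.r1)
|PSO outcomes| = 5

thr0.r0=0 thr0.r1=1
thr0.r0=0 thr0.r1=2
thr0.r0=1 thr0.r1=2
thr0.r0=2 thr0.r1=1
thr0.r0=2 thr0.r1=2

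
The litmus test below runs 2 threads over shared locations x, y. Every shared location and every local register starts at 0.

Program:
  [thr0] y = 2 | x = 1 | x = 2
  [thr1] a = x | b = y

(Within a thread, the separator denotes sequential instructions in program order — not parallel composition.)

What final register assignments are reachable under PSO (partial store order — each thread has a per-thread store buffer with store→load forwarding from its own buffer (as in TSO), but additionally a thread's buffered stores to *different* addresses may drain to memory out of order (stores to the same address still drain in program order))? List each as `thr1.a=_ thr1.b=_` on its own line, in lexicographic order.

outcome vector order: (thr1.a,thr1.b)
|PSO outcomes| = 6

thr1.a=0 thr1.b=0
thr1.a=0 thr1.b=2
thr1.a=1 thr1.b=0
thr1.a=1 thr1.b=2
thr1.a=2 thr1.b=0
thr1.a=2 thr1.b=2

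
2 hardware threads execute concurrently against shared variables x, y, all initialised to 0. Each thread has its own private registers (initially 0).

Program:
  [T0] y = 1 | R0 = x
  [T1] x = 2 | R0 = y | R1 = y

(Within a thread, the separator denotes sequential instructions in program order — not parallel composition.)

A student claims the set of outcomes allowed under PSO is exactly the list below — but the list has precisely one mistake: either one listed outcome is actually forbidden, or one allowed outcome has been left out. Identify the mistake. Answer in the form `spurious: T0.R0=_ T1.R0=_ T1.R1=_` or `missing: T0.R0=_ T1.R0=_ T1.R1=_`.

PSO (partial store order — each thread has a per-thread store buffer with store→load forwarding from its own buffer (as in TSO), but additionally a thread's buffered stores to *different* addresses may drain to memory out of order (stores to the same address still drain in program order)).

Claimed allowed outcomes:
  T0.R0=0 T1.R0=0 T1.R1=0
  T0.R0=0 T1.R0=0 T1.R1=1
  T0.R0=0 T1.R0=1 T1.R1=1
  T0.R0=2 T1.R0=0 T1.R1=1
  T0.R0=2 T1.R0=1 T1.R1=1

outcome vector order: (T0.R0,T1.R0,T1.R1)
PSO (6): 0/0/0 0/0/1 0/1/1 2/0/0 2/0/1 2/1/1
PSO∖claimed = {2/0/0}

missing: T0.R0=2 T1.R0=0 T1.R1=0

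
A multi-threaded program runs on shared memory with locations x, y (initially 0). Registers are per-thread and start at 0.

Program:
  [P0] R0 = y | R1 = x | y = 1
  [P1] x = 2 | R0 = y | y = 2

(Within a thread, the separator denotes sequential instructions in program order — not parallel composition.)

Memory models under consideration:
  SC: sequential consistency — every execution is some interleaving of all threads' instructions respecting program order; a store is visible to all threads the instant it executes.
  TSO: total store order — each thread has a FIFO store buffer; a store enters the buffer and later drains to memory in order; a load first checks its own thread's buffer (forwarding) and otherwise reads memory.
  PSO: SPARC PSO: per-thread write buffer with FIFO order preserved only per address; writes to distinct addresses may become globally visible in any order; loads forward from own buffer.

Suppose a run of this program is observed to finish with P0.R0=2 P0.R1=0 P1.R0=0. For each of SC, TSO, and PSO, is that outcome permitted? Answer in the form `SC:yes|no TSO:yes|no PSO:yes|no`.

SC:no TSO:no PSO:yes

outcome vector order: (P0.R0,P0.R1,P1.R0)
SC (5): (0,0,0); (0,0,1); (0,2,0); (0,2,1); (2,2,0)
TSO (5): (0,0,0); (0,0,1); (0,2,0); (0,2,1); (2,2,0)
PSO (6): (0,0,0); (0,0,1); (0,2,0); (0,2,1); (2,0,0); (2,2,0)
target (2,0,0) ∈ {PSO}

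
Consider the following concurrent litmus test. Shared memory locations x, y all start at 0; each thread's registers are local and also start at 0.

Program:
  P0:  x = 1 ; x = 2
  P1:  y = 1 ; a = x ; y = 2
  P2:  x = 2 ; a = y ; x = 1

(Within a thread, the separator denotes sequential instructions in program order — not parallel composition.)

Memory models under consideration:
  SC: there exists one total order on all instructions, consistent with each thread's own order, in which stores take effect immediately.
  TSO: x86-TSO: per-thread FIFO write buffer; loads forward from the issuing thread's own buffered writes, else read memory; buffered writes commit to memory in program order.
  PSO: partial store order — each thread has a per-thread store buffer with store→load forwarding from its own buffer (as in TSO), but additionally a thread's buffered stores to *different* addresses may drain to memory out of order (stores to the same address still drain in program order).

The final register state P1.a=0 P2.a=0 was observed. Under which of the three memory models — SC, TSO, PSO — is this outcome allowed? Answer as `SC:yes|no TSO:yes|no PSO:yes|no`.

SC:no TSO:yes PSO:yes

outcome vector order: (P1.a,P2.a)
SC (8): 01; 02; 10; 11; 12; 20; 21; 22
TSO (9): 00; 01; 02; 10; 11; 12; 20; 21; 22
PSO (9): 00; 01; 02; 10; 11; 12; 20; 21; 22
target 00 ∈ {TSO,PSO}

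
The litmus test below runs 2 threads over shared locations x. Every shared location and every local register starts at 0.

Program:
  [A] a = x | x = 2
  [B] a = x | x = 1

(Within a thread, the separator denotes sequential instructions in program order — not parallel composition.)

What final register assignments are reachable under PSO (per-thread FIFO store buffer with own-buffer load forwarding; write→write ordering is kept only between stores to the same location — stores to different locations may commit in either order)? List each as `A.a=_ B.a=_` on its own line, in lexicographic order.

outcome vector order: (A.a,B.a)
|PSO outcomes| = 3

A.a=0 B.a=0
A.a=0 B.a=2
A.a=1 B.a=0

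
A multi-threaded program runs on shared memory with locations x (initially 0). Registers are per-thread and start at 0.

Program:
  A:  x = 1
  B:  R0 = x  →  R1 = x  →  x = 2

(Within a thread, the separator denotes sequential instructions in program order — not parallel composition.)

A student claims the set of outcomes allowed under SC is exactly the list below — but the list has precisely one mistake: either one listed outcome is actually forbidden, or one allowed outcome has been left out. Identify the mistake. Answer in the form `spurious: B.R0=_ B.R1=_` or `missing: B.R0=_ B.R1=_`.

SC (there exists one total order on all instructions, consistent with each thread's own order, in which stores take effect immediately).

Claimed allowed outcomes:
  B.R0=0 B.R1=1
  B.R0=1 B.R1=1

missing: B.R0=0 B.R1=0

outcome vector order: (B.R0,B.R1)
under SC → (0,0) (0,1) (1,1)
SC∖claimed = {(0,0)}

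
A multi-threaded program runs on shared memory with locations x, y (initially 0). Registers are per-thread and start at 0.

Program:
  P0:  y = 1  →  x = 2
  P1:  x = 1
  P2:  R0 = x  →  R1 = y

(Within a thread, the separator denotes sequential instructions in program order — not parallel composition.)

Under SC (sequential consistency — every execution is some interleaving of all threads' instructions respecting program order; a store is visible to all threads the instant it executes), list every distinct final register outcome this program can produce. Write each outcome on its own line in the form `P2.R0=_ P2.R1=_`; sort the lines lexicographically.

outcome vector order: (P2.R0,P2.R1)
|SC outcomes| = 5

P2.R0=0 P2.R1=0
P2.R0=0 P2.R1=1
P2.R0=1 P2.R1=0
P2.R0=1 P2.R1=1
P2.R0=2 P2.R1=1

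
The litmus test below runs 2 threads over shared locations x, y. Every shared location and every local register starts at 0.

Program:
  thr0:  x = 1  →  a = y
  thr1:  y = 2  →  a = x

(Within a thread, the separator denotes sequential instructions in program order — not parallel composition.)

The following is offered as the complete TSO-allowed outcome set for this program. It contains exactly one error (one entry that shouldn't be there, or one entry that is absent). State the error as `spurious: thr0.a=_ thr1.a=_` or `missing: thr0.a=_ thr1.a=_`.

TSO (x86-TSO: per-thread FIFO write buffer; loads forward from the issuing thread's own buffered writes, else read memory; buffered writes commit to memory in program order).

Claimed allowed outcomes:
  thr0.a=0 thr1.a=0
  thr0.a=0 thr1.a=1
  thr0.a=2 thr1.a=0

missing: thr0.a=2 thr1.a=1

outcome vector order: (thr0.a,thr1.a)
TSO (4): <0 0> <0 1> <2 0> <2 1>
TSO∖claimed = {<2 1>}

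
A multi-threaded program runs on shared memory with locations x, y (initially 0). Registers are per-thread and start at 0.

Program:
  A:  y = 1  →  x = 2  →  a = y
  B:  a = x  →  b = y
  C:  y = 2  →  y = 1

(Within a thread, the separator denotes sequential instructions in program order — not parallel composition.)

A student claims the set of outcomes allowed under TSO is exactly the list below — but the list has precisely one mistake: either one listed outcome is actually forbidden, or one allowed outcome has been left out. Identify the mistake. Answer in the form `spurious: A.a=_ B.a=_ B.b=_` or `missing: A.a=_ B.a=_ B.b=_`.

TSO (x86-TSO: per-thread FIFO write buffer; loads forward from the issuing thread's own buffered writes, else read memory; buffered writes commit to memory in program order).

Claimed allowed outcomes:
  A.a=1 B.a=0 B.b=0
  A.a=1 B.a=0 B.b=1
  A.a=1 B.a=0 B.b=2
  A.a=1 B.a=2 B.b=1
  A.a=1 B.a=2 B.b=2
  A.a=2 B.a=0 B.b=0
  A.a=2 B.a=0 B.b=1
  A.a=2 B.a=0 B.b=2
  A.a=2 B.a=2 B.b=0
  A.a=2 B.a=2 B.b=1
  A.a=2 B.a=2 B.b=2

outcome vector order: (A.a,B.a,B.b)
[TSO] allowed = {100, 101, 102, 121, 122, 200, 201, 202, 221, 222}
claimed∖TSO = {220}

spurious: A.a=2 B.a=2 B.b=0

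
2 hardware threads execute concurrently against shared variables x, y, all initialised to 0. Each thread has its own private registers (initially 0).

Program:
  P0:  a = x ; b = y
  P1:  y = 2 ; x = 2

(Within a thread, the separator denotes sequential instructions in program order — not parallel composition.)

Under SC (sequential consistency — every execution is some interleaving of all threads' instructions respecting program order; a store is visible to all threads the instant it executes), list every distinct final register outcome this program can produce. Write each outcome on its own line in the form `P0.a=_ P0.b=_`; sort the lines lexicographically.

P0.a=0 P0.b=0
P0.a=0 P0.b=2
P0.a=2 P0.b=2

outcome vector order: (P0.a,P0.b)
|SC outcomes| = 3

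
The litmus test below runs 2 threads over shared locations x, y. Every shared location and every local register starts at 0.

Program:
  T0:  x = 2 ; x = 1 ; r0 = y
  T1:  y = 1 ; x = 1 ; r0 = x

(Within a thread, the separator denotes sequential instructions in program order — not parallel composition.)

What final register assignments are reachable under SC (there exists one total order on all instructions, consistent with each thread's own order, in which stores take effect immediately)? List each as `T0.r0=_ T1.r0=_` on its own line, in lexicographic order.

T0.r0=0 T1.r0=1
T0.r0=1 T1.r0=1
T0.r0=1 T1.r0=2

outcome vector order: (T0.r0,T1.r0)
|SC outcomes| = 3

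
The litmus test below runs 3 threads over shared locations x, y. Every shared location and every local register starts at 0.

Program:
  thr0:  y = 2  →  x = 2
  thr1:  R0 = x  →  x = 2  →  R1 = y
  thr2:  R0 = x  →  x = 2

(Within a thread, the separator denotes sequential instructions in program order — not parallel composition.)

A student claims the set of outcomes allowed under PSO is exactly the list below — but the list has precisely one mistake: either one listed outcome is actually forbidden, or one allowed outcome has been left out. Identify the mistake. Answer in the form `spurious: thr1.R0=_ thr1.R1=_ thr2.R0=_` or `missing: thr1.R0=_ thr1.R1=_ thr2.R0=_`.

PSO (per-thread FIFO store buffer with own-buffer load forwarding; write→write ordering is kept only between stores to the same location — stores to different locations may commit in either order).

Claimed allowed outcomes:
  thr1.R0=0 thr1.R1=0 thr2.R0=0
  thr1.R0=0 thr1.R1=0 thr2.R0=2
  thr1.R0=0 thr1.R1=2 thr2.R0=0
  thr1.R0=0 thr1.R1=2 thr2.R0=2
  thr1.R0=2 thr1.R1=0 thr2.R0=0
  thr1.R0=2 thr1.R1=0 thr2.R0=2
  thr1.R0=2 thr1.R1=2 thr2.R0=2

outcome vector order: (thr1.R0,thr1.R1,thr2.R0)
under PSO → 0/0/0 0/0/2 0/2/0 0/2/2 2/0/0 2/0/2 2/2/0 2/2/2
PSO∖claimed = {2/2/0}

missing: thr1.R0=2 thr1.R1=2 thr2.R0=0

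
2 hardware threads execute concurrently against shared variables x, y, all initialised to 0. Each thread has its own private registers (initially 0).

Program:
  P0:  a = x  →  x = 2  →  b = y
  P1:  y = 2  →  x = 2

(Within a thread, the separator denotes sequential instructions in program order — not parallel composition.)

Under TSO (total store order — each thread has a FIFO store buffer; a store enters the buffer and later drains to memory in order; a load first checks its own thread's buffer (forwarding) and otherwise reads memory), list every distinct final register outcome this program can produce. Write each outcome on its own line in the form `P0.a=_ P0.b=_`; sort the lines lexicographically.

outcome vector order: (P0.a,P0.b)
|TSO outcomes| = 3

P0.a=0 P0.b=0
P0.a=0 P0.b=2
P0.a=2 P0.b=2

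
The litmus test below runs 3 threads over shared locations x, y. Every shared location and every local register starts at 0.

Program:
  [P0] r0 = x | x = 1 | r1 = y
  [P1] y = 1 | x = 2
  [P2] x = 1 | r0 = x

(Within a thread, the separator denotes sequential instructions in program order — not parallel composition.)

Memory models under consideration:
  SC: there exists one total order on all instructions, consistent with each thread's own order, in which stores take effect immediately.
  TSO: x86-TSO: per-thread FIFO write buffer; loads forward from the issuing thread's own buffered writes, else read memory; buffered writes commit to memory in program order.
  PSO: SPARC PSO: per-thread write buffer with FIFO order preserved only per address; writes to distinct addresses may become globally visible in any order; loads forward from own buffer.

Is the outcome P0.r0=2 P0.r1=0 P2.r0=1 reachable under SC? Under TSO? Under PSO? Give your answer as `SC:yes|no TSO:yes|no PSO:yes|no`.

outcome vector order: (P0.r0,P0.r1,P2.r0)
SC (10): <0 0 1>; <0 0 2>; <0 1 1>; <0 1 2>; <1 0 1>; <1 0 2>; <1 1 1>; <1 1 2>; <2 1 1>; <2 1 2>
TSO (10): <0 0 1>; <0 0 2>; <0 1 1>; <0 1 2>; <1 0 1>; <1 0 2>; <1 1 1>; <1 1 2>; <2 1 1>; <2 1 2>
PSO (12): <0 0 1>; <0 0 2>; <0 1 1>; <0 1 2>; <1 0 1>; <1 0 2>; <1 1 1>; <1 1 2>; <2 0 1>; <2 0 2>; <2 1 1>; <2 1 2>
target <2 0 1> ∈ {PSO}

SC:no TSO:no PSO:yes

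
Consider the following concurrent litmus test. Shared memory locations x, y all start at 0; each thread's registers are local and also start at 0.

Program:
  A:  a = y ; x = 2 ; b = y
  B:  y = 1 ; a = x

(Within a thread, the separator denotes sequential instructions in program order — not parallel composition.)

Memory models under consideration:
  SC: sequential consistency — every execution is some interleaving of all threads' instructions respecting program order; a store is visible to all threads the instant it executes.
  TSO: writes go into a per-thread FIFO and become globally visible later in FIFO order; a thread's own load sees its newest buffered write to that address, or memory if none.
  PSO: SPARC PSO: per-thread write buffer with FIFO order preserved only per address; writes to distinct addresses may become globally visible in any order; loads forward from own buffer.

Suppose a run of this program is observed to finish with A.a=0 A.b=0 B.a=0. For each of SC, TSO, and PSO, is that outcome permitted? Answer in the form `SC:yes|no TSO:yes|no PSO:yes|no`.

SC:no TSO:yes PSO:yes

outcome vector order: (A.a,A.b,B.a)
under SC → (0,0,2) (0,1,0) (0,1,2) (1,1,0) (1,1,2)
under TSO → (0,0,0) (0,0,2) (0,1,0) (0,1,2) (1,1,0) (1,1,2)
under PSO → (0,0,0) (0,0,2) (0,1,0) (0,1,2) (1,1,0) (1,1,2)
target (0,0,0) ∈ {TSO,PSO}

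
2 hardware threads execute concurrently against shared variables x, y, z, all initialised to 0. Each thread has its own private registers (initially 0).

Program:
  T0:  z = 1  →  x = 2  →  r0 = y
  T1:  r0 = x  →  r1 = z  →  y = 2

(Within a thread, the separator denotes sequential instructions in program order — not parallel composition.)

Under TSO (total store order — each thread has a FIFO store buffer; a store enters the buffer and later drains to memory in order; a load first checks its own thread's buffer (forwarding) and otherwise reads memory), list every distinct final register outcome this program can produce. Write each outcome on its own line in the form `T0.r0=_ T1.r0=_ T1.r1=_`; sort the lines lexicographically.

T0.r0=0 T1.r0=0 T1.r1=0
T0.r0=0 T1.r0=0 T1.r1=1
T0.r0=0 T1.r0=2 T1.r1=1
T0.r0=2 T1.r0=0 T1.r1=0
T0.r0=2 T1.r0=0 T1.r1=1
T0.r0=2 T1.r0=2 T1.r1=1

outcome vector order: (T0.r0,T1.r0,T1.r1)
|TSO outcomes| = 6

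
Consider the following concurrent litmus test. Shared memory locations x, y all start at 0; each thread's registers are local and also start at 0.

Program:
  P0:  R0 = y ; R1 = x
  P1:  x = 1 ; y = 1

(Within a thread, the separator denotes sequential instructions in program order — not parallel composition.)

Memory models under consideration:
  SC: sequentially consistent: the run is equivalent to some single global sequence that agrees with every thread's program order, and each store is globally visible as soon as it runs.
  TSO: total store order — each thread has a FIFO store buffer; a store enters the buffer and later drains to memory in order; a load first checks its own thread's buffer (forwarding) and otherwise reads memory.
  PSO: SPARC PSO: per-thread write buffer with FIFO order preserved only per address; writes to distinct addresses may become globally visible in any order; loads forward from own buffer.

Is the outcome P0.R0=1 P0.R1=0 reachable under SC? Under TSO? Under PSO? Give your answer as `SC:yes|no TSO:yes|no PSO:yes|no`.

outcome vector order: (P0.R0,P0.R1)
SC: 3 outcomes — {(0,0) (0,1) (1,1)}
TSO: 3 outcomes — {(0,0) (0,1) (1,1)}
PSO: 4 outcomes — {(0,0) (0,1) (1,0) (1,1)}
target (1,0) ∈ {PSO}

SC:no TSO:no PSO:yes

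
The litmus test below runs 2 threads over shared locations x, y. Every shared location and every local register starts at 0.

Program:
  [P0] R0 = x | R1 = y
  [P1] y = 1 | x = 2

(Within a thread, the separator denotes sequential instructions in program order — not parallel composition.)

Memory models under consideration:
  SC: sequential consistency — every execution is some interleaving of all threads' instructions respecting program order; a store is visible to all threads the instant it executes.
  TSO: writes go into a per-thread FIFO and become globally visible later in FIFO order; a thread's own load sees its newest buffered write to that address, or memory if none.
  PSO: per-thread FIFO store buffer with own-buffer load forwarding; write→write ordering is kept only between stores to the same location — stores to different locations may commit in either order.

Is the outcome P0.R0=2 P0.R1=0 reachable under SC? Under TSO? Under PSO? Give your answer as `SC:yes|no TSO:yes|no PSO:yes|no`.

SC:no TSO:no PSO:yes

outcome vector order: (P0.R0,P0.R1)
SC (3): 0/0; 0/1; 2/1
TSO (3): 0/0; 0/1; 2/1
PSO (4): 0/0; 0/1; 2/0; 2/1
target 2/0 ∈ {PSO}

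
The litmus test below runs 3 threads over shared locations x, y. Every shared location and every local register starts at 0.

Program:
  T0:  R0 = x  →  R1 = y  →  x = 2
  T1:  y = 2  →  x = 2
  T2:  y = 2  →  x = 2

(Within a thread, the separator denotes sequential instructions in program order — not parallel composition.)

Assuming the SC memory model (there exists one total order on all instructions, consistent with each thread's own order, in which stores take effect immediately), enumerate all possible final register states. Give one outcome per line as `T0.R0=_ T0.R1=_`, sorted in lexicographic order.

outcome vector order: (T0.R0,T0.R1)
|SC outcomes| = 3

T0.R0=0 T0.R1=0
T0.R0=0 T0.R1=2
T0.R0=2 T0.R1=2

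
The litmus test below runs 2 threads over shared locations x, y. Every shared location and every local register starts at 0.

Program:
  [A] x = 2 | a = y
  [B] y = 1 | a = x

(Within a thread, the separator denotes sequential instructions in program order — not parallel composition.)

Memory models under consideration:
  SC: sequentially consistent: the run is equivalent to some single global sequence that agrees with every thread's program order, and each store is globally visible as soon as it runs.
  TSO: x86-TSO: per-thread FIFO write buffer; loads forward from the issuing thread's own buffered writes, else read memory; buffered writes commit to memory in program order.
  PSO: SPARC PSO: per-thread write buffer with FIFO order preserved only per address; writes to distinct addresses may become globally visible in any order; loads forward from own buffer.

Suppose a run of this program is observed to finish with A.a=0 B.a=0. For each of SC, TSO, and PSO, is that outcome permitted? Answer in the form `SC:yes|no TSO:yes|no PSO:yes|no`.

outcome vector order: (A.a,B.a)
SC: 3 outcomes — {0/2; 1/0; 1/2}
TSO: 4 outcomes — {0/0; 0/2; 1/0; 1/2}
PSO: 4 outcomes — {0/0; 0/2; 1/0; 1/2}
target 0/0 ∈ {TSO,PSO}

SC:no TSO:yes PSO:yes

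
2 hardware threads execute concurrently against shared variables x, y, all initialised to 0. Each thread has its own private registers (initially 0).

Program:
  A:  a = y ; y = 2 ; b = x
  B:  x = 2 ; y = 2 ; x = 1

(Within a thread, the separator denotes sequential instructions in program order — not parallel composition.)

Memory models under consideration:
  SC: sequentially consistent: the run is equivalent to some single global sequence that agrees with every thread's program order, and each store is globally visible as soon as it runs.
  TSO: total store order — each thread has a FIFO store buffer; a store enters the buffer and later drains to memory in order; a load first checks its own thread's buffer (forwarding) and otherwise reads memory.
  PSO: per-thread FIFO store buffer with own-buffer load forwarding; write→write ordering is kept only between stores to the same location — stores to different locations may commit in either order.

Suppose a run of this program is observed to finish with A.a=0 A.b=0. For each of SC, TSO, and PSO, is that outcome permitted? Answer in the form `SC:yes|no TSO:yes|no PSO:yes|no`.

outcome vector order: (A.a,A.b)
under SC → <0 0>; <0 1>; <0 2>; <2 1>; <2 2>
under TSO → <0 0>; <0 1>; <0 2>; <2 1>; <2 2>
under PSO → <0 0>; <0 1>; <0 2>; <2 0>; <2 1>; <2 2>
target <0 0> ∈ {SC,TSO,PSO}

SC:yes TSO:yes PSO:yes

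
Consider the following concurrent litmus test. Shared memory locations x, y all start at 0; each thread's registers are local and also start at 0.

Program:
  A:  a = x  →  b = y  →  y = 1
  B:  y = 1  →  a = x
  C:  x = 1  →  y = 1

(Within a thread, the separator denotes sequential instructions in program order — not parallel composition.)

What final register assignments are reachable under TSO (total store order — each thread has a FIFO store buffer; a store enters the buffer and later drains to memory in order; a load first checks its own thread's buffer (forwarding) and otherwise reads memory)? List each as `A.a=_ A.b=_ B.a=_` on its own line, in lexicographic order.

A.a=0 A.b=0 B.a=0
A.a=0 A.b=0 B.a=1
A.a=0 A.b=1 B.a=0
A.a=0 A.b=1 B.a=1
A.a=1 A.b=0 B.a=0
A.a=1 A.b=0 B.a=1
A.a=1 A.b=1 B.a=0
A.a=1 A.b=1 B.a=1

outcome vector order: (A.a,A.b,B.a)
|TSO outcomes| = 8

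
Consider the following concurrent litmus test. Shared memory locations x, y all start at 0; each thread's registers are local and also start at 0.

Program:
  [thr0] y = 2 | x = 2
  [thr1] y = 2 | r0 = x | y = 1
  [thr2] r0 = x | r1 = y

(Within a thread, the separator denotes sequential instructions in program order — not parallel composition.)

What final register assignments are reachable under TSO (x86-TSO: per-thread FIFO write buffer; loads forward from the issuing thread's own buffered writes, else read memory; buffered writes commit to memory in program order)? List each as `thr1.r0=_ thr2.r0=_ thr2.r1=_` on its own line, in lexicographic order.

thr1.r0=0 thr2.r0=0 thr2.r1=0
thr1.r0=0 thr2.r0=0 thr2.r1=1
thr1.r0=0 thr2.r0=0 thr2.r1=2
thr1.r0=0 thr2.r0=2 thr2.r1=1
thr1.r0=0 thr2.r0=2 thr2.r1=2
thr1.r0=2 thr2.r0=0 thr2.r1=0
thr1.r0=2 thr2.r0=0 thr2.r1=1
thr1.r0=2 thr2.r0=0 thr2.r1=2
thr1.r0=2 thr2.r0=2 thr2.r1=1
thr1.r0=2 thr2.r0=2 thr2.r1=2

outcome vector order: (thr1.r0,thr2.r0,thr2.r1)
|TSO outcomes| = 10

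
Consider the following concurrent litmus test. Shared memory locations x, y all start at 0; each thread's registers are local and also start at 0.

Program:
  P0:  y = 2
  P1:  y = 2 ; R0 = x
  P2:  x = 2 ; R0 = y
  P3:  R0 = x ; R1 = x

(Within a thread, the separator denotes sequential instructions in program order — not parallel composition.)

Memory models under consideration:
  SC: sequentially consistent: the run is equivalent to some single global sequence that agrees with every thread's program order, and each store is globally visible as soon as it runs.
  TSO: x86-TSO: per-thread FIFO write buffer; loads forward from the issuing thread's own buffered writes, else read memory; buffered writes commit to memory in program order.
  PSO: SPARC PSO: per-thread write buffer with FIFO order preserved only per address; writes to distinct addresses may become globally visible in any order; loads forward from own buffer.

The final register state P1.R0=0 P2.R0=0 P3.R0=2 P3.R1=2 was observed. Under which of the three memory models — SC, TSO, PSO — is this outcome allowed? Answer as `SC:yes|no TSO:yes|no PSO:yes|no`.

outcome vector order: (P1.R0,P2.R0,P3.R0,P3.R1)
[SC] allowed = {0/2/0/0; 0/2/0/2; 0/2/2/2; 2/0/0/0; 2/0/0/2; 2/0/2/2; 2/2/0/0; 2/2/0/2; 2/2/2/2}
[TSO] allowed = {0/0/0/0; 0/0/0/2; 0/0/2/2; 0/2/0/0; 0/2/0/2; 0/2/2/2; 2/0/0/0; 2/0/0/2; 2/0/2/2; 2/2/0/0; 2/2/0/2; 2/2/2/2}
[PSO] allowed = {0/0/0/0; 0/0/0/2; 0/0/2/2; 0/2/0/0; 0/2/0/2; 0/2/2/2; 2/0/0/0; 2/0/0/2; 2/0/2/2; 2/2/0/0; 2/2/0/2; 2/2/2/2}
target 0/0/2/2 ∈ {TSO,PSO}

SC:no TSO:yes PSO:yes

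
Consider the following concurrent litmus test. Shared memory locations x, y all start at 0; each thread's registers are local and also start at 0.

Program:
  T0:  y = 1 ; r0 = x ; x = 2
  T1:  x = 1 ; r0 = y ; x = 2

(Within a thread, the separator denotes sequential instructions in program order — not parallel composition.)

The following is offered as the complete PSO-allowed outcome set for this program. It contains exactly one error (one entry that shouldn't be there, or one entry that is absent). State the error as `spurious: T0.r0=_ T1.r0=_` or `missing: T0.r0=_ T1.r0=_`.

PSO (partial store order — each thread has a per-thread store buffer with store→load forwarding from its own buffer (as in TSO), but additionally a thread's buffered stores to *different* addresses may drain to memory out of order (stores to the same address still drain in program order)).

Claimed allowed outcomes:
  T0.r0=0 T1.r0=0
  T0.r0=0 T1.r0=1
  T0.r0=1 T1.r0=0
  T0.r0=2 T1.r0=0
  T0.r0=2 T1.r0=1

missing: T0.r0=1 T1.r0=1

outcome vector order: (T0.r0,T1.r0)
[PSO] allowed = {(0,0); (0,1); (1,0); (1,1); (2,0); (2,1)}
PSO∖claimed = {(1,1)}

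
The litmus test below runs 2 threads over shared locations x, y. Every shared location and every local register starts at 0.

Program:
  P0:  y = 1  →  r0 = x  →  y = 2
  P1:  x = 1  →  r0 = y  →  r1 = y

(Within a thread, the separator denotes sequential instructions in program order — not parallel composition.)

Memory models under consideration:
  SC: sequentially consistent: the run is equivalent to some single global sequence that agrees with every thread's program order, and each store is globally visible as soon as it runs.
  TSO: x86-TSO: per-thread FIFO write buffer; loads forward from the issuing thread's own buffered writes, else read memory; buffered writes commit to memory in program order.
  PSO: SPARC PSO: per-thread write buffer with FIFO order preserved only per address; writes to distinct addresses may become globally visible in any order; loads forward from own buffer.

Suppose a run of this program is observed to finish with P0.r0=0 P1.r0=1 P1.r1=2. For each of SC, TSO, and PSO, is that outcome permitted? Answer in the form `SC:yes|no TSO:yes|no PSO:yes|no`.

SC:yes TSO:yes PSO:yes

outcome vector order: (P0.r0,P1.r0,P1.r1)
[SC] allowed = {0/1/1; 0/1/2; 0/2/2; 1/0/0; 1/0/1; 1/0/2; 1/1/1; 1/1/2; 1/2/2}
[TSO] allowed = {0/0/0; 0/0/1; 0/0/2; 0/1/1; 0/1/2; 0/2/2; 1/0/0; 1/0/1; 1/0/2; 1/1/1; 1/1/2; 1/2/2}
[PSO] allowed = {0/0/0; 0/0/1; 0/0/2; 0/1/1; 0/1/2; 0/2/2; 1/0/0; 1/0/1; 1/0/2; 1/1/1; 1/1/2; 1/2/2}
target 0/1/2 ∈ {SC,TSO,PSO}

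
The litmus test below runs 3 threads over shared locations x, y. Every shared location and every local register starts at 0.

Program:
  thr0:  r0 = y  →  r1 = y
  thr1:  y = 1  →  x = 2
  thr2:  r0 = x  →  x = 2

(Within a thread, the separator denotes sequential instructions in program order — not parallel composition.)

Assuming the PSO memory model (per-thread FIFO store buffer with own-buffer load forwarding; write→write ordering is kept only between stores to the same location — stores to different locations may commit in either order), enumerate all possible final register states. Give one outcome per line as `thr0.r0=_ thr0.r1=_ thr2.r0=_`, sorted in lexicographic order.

thr0.r0=0 thr0.r1=0 thr2.r0=0
thr0.r0=0 thr0.r1=0 thr2.r0=2
thr0.r0=0 thr0.r1=1 thr2.r0=0
thr0.r0=0 thr0.r1=1 thr2.r0=2
thr0.r0=1 thr0.r1=1 thr2.r0=0
thr0.r0=1 thr0.r1=1 thr2.r0=2

outcome vector order: (thr0.r0,thr0.r1,thr2.r0)
|PSO outcomes| = 6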